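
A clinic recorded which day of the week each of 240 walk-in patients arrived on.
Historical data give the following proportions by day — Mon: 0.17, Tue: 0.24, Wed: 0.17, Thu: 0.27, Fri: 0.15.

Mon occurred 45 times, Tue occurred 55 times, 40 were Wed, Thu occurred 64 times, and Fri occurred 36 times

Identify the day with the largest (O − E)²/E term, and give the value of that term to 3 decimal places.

Expected counts E_i = n·p_i: 240×0.17 = 40.8, 240×0.24 = 57.6, 240×0.17 = 40.8, 240×0.27 = 64.8, 240×0.15 = 36.
Mon: (45 − 40.8)²/40.8 = 17.64/40.8 = 0.4324
Tue: (55 − 57.6)²/57.6 = 6.76/57.6 = 0.1174
Wed: (40 − 40.8)²/40.8 = 0.64/40.8 = 0.0157
Thu: (64 − 64.8)²/64.8 = 0.64/64.8 = 0.0099
Fri: (36 − 36)²/36 = 0/36 = 0.0000
The largest term is for Mon: 0.432.

Mon, 0.432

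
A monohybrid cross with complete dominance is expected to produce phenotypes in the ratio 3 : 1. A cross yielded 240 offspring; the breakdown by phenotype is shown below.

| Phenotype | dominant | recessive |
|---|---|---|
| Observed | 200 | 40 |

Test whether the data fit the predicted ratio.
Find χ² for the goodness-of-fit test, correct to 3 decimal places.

8.889

Ratio total = 4. Expected counts: 240×3/4 = 180, 240×1/4 = 60.
χ² = (200−180)²/180 + (40−60)²/60
   = 2.2222 + 6.6667
Sum = 8.889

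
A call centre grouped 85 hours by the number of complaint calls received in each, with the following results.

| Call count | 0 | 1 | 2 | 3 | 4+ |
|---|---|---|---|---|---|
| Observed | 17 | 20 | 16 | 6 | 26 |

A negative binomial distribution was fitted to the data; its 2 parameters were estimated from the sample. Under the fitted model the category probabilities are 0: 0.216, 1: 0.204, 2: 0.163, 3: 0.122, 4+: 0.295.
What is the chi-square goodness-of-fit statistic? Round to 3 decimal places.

Expected counts E_i = n·p_i: 85×0.216 = 18.36, 85×0.204 = 17.34, 85×0.163 = 13.855, 85×0.122 = 10.37, 85×0.295 = 25.075.
cat         O        E   (O−E)²/E
0          17    18.36     0.1007
1          20    17.34     0.4081
2          16   13.855     0.3321
3           6    10.37     1.8416
4+         26   25.075     0.0341
Sum = 2.717

2.717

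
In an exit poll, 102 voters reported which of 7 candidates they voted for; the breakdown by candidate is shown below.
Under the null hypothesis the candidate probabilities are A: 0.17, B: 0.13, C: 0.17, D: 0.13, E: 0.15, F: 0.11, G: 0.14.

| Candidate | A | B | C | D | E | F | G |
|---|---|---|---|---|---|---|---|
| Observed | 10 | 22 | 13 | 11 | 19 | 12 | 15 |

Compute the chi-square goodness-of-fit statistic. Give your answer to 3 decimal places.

Expected counts E_i = n·p_i: 102×0.17 = 17.34, 102×0.13 = 13.26, 102×0.17 = 17.34, 102×0.13 = 13.26, 102×0.15 = 15.3, 102×0.11 = 11.22, 102×0.14 = 14.28.
χ² = (10−17.34)²/17.34 + (22−13.26)²/13.26 + (13−17.34)²/17.34 + (11−13.26)²/13.26 + (19−15.3)²/15.3 + (12−11.22)²/11.22 + (15−14.28)²/14.28
   = 3.1070 + 5.7608 + 1.0863 + 0.3852 + 0.8948 + 0.0542 + 0.0363
Sum = 11.325

11.325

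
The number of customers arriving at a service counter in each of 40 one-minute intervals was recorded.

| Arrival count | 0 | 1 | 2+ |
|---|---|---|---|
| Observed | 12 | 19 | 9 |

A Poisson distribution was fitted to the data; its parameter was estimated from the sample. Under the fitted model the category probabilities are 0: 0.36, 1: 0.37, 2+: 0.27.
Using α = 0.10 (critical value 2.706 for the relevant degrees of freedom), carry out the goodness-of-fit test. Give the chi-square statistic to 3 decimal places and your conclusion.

1.892; do not reject

Expected counts E_i = n·p_i: 40×0.36 = 14.4, 40×0.37 = 14.8, 40×0.27 = 10.8.
χ² = (12−14.4)²/14.4 + (19−14.8)²/14.8 + (9−10.8)²/10.8
   = 0.4000 + 1.1919 + 0.3000
Sum = 1.892
df = 1. Since 1.892 < 2.706, we do not reject H₀.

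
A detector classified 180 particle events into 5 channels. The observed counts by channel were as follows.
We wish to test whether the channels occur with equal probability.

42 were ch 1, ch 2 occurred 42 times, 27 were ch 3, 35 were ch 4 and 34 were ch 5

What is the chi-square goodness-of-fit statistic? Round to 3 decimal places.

4.389

Under H₀ each category has probability 1/5, so each expected count is 180/5 = 36.
χ² = (42−36)²/36 + (42−36)²/36 + (27−36)²/36 + (35−36)²/36 + (34−36)²/36
   = 1.0000 + 1.0000 + 2.2500 + 0.0278 + 0.1111
Sum = 4.389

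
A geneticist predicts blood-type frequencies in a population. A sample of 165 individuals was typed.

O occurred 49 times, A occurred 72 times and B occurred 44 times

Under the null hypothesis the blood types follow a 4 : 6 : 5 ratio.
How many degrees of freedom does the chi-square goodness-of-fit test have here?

2

There are k = 3 categories and no parameters were estimated from the data, so df = 3 − 1 = 2.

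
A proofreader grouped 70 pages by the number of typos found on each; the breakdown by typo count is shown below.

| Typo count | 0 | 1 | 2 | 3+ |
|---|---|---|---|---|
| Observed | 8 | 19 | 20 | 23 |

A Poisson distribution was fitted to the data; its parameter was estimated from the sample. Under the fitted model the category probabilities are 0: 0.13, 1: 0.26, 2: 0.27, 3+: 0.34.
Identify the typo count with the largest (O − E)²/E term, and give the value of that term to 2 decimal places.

0, 0.13

Expected counts E_i = n·p_i: 70×0.13 = 9.1, 70×0.26 = 18.2, 70×0.27 = 18.9, 70×0.34 = 23.8.
χ² = (8−9.1)²/9.1 + (19−18.2)²/18.2 + (20−18.9)²/18.9 + (23−23.8)²/23.8
   = 0.133 + 0.035 + 0.064 + 0.027
The largest term is for 0: 0.13.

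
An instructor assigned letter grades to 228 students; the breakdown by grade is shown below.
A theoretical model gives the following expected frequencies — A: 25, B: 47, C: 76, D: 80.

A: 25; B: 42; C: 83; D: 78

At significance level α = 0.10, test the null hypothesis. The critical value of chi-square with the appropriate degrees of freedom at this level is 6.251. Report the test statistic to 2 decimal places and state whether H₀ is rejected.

1.23; do not reject

χ² = (25−25)²/25 + (42−47)²/47 + (83−76)²/76 + (78−80)²/80
   = 0.000 + 0.532 + 0.645 + 0.050
Sum = 1.23
df = 3. Since 1.23 < 6.251, we do not reject H₀.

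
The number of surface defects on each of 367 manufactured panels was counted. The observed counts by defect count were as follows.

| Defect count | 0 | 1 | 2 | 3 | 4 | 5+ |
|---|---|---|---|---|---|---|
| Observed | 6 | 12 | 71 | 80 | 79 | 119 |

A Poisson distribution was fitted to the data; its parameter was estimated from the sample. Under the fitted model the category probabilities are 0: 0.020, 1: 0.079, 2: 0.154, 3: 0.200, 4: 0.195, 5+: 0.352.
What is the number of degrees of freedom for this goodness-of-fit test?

4

There are k = 6 categories and 1 parameter estimated from the data, so df = 6 − 1 − 1 = 4.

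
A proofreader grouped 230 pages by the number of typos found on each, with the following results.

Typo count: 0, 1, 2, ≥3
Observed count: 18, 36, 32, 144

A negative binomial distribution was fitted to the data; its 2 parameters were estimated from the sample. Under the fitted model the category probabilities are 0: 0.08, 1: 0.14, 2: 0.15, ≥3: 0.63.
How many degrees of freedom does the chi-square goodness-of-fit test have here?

There are k = 4 categories and 2 parameters estimated from the data, so df = 4 − 1 − 2 = 1.

1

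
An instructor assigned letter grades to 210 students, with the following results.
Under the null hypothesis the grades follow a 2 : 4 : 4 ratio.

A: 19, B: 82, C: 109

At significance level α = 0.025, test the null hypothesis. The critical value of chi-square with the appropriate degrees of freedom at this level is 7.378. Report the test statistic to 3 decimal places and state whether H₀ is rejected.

20.083; reject

Ratio total = 10. Expected counts: 210×2/10 = 42, 210×4/10 = 84, 210×4/10 = 84.
A: (19 − 42)²/42 = 529/42 = 12.5952
B: (82 − 84)²/84 = 4/84 = 0.0476
C: (109 − 84)²/84 = 625/84 = 7.4405
Sum = 20.083
df = 2. Since 20.083 > 7.378, we reject H₀.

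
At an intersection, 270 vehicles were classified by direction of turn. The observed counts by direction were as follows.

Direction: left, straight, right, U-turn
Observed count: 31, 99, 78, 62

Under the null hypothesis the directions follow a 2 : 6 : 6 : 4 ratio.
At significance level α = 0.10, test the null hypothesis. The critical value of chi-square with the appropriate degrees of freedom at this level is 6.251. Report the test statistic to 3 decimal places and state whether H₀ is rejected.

Ratio total = 18. Expected counts: 270×2/18 = 30, 270×6/18 = 90, 270×6/18 = 90, 270×4/18 = 60.
cat           O        E   (O−E)²/E
left         31       30     0.0333
straight     99       90     0.9000
right        78       90     1.6000
U-turn       62       60     0.0667
Sum = 2.600
df = 3. Since 2.600 < 6.251, we do not reject H₀.

2.600; do not reject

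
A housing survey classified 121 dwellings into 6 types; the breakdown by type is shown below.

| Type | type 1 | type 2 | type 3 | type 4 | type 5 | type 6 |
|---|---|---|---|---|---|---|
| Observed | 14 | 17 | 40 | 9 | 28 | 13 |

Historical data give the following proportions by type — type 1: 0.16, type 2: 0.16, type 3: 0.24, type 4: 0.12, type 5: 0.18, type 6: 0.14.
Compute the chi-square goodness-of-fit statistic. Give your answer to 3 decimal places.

10.699

Expected counts E_i = n·p_i: 121×0.16 = 19.36, 121×0.16 = 19.36, 121×0.24 = 29.04, 121×0.12 = 14.52, 121×0.18 = 21.78, 121×0.14 = 16.94.
cat         O        E   (O−E)²/E
type 1     14    19.36     1.4840
type 2     17    19.36     0.2877
type 3     40    29.04     4.1364
type 4      9    14.52     2.0985
type 5     28    21.78     1.7763
type 6     13    16.94     0.9164
Sum = 10.699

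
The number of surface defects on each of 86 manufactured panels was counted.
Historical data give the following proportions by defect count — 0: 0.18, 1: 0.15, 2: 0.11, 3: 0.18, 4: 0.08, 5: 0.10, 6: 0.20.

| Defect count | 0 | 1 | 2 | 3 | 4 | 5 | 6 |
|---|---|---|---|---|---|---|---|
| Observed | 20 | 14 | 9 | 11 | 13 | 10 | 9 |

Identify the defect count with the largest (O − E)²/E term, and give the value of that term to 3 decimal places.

4, 5.444

Expected counts E_i = n·p_i: 86×0.18 = 15.48, 86×0.15 = 12.9, 86×0.11 = 9.46, 86×0.18 = 15.48, 86×0.08 = 6.88, 86×0.10 = 8.6, 86×0.20 = 17.2.
0: (20 − 15.48)²/15.48 = 20.4304/15.48 = 1.3198
1: (14 − 12.9)²/12.9 = 1.21/12.9 = 0.0938
2: (9 − 9.46)²/9.46 = 0.2116/9.46 = 0.0224
3: (11 − 15.48)²/15.48 = 20.0704/15.48 = 1.2965
4: (13 − 6.88)²/6.88 = 37.4544/6.88 = 5.4440
5: (10 − 8.6)²/8.6 = 1.96/8.6 = 0.2279
6: (9 − 17.2)²/17.2 = 67.24/17.2 = 3.9093
The largest term is for 4: 5.444.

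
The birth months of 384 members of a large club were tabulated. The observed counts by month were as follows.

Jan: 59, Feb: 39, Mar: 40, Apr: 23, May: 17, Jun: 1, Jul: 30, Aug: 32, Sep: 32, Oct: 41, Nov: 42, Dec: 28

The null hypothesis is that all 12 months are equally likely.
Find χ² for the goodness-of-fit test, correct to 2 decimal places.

Under H₀ each category has probability 1/12, so each expected count is 384/12 = 32.
cat         O        E   (O−E)²/E
Jan        59       32     22.781
Feb        39       32      1.531
Mar        40       32      2.000
Apr        23       32      2.531
May        17       32      7.031
Jun         1       32     30.031
Jul        30       32      0.125
Aug        32       32      0.000
Sep        32       32      0.000
Oct        41       32      2.531
Nov        42       32      3.125
Dec        28       32      0.500
Sum = 72.19

72.19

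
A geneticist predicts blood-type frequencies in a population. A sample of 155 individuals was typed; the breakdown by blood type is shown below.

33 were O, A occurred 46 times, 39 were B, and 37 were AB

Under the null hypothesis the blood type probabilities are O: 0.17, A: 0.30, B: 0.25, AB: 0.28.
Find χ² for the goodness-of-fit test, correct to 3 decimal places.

Expected counts E_i = n·p_i: 155×0.17 = 26.35, 155×0.30 = 46.5, 155×0.25 = 38.75, 155×0.28 = 43.4.
O: (33 − 26.35)²/26.35 = 44.2225/26.35 = 1.6783
A: (46 − 46.5)²/46.5 = 0.25/46.5 = 0.0054
B: (39 − 38.75)²/38.75 = 0.0625/38.75 = 0.0016
AB: (37 − 43.4)²/43.4 = 40.96/43.4 = 0.9438
Sum = 2.629

2.629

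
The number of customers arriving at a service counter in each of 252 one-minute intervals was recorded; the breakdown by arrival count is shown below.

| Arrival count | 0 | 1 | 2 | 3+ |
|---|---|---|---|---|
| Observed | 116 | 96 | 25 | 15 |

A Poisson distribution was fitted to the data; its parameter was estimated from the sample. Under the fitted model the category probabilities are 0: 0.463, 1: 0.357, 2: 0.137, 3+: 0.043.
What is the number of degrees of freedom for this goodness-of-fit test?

2

There are k = 4 categories and 1 parameter estimated from the data, so df = 4 − 1 − 1 = 2.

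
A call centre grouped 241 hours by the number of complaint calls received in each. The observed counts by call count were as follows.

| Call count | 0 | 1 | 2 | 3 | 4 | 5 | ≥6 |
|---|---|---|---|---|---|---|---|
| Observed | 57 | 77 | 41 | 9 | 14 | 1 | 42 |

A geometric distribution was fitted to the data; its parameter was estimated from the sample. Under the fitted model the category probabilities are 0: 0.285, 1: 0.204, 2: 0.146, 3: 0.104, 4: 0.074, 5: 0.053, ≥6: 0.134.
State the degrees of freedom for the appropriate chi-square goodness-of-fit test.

5

There are k = 7 categories and 1 parameter estimated from the data, so df = 7 − 1 − 1 = 5.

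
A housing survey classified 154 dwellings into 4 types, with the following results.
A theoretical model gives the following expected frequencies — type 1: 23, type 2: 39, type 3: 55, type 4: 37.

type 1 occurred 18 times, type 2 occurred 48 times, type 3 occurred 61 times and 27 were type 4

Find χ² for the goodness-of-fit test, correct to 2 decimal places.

χ² = (18−23)²/23 + (48−39)²/39 + (61−55)²/55 + (27−37)²/37
   = 1.087 + 2.077 + 0.655 + 2.703
Sum = 6.52

6.52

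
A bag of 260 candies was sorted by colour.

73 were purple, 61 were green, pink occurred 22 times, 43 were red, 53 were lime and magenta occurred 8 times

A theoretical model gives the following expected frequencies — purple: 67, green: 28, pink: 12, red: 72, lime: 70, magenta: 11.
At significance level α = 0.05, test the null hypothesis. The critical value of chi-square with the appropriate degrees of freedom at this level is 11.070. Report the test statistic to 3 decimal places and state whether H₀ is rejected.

64.391; reject

purple: (73 − 67)²/67 = 36/67 = 0.5373
green: (61 − 28)²/28 = 1089/28 = 38.8929
pink: (22 − 12)²/12 = 100/12 = 8.3333
red: (43 − 72)²/72 = 841/72 = 11.6806
lime: (53 − 70)²/70 = 289/70 = 4.1286
magenta: (8 − 11)²/11 = 9/11 = 0.8182
Sum = 64.391
df = 5. Since 64.391 > 11.070, we reject H₀.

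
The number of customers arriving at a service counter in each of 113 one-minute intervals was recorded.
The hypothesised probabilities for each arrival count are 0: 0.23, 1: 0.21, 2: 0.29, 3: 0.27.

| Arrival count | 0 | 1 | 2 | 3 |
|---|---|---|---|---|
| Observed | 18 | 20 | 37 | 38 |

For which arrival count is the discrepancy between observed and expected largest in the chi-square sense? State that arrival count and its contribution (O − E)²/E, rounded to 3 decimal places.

0, 2.456

Expected counts E_i = n·p_i: 113×0.23 = 25.99, 113×0.21 = 23.73, 113×0.29 = 32.77, 113×0.27 = 30.51.
0: (18 − 25.99)²/25.99 = 63.8401/25.99 = 2.4563
1: (20 − 23.73)²/23.73 = 13.9129/23.73 = 0.5863
2: (37 − 32.77)²/32.77 = 17.8929/32.77 = 0.5460
3: (38 − 30.51)²/30.51 = 56.1001/30.51 = 1.8387
The largest term is for 0: 2.456.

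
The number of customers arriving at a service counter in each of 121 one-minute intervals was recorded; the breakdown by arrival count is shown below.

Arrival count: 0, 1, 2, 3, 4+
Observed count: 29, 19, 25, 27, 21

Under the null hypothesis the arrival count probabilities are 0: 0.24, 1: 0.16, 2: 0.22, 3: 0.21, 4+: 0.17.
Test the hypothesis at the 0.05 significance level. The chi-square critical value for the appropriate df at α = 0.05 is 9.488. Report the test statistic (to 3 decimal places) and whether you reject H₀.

0.214; do not reject

Expected counts E_i = n·p_i: 121×0.24 = 29.04, 121×0.16 = 19.36, 121×0.22 = 26.62, 121×0.21 = 25.41, 121×0.17 = 20.57.
χ² = (29−29.04)²/29.04 + (19−19.36)²/19.36 + (25−26.62)²/26.62 + (27−25.41)²/25.41 + (21−20.57)²/20.57
   = 0.0001 + 0.0067 + 0.0986 + 0.0995 + 0.0090
Sum = 0.214
df = 4. Since 0.214 < 9.488, we do not reject H₀.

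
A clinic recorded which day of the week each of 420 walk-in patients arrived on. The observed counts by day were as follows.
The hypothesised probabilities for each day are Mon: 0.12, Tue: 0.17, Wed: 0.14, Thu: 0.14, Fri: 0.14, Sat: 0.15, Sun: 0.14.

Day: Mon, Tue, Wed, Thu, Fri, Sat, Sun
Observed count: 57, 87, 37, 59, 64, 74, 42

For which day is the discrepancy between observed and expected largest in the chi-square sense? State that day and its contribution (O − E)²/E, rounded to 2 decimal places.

Wed, 8.08

Expected counts E_i = n·p_i: 420×0.12 = 50.4, 420×0.17 = 71.4, 420×0.14 = 58.8, 420×0.14 = 58.8, 420×0.14 = 58.8, 420×0.15 = 63, 420×0.14 = 58.8.
cat         O        E   (O−E)²/E
Mon        57     50.4      0.864
Tue        87     71.4      3.408
Wed        37     58.8      8.082
Thu        59     58.8      0.001
Fri        64     58.8      0.460
Sat        74       63      1.921
Sun        42     58.8      4.800
The largest term is for Wed: 8.08.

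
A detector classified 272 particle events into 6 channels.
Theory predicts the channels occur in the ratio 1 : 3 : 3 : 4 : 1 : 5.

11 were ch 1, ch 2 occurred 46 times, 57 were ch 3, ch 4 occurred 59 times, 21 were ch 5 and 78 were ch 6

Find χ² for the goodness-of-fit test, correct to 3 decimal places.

5.336

Ratio total = 17. Expected counts: 272×1/17 = 16, 272×3/17 = 48, 272×3/17 = 48, 272×4/17 = 64, 272×1/17 = 16, 272×5/17 = 80.
χ² = (11−16)²/16 + (46−48)²/48 + (57−48)²/48 + (59−64)²/64 + (21−16)²/16 + (78−80)²/80
   = 1.5625 + 0.0833 + 1.6875 + 0.3906 + 1.5625 + 0.0500
Sum = 5.336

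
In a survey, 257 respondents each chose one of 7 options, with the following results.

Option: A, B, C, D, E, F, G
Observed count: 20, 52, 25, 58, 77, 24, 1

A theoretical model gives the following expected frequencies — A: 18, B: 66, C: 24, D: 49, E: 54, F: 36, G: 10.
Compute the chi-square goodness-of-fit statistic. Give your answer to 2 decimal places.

26.78

A: (20 − 18)²/18 = 4/18 = 0.222
B: (52 − 66)²/66 = 196/66 = 2.970
C: (25 − 24)²/24 = 1/24 = 0.042
D: (58 − 49)²/49 = 81/49 = 1.653
E: (77 − 54)²/54 = 529/54 = 9.796
F: (24 − 36)²/36 = 144/36 = 4.000
G: (1 − 10)²/10 = 81/10 = 8.100
Sum = 26.78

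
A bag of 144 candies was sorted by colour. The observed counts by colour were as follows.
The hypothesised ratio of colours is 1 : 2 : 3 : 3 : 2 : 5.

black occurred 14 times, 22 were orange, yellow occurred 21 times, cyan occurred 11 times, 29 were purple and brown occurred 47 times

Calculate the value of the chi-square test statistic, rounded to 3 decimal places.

Ratio total = 16. Expected counts: 144×1/16 = 9, 144×2/16 = 18, 144×3/16 = 27, 144×3/16 = 27, 144×2/16 = 18, 144×5/16 = 45.
χ² = (14−9)²/9 + (22−18)²/18 + (21−27)²/27 + (11−27)²/27 + (29−18)²/18 + (47−45)²/45
   = 2.7778 + 0.8889 + 1.3333 + 9.4815 + 6.7222 + 0.0889
Sum = 21.293

21.293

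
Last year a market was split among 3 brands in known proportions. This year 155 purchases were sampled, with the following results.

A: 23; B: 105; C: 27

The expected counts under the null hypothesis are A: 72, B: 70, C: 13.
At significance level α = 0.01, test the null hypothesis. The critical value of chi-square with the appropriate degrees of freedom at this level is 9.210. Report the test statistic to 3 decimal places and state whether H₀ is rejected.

cat         O        E   (O−E)²/E
A          23       72    33.3472
B         105       70    17.5000
C          27       13    15.0769
Sum = 65.924
df = 2. Since 65.924 > 9.210, we reject H₀.

65.924; reject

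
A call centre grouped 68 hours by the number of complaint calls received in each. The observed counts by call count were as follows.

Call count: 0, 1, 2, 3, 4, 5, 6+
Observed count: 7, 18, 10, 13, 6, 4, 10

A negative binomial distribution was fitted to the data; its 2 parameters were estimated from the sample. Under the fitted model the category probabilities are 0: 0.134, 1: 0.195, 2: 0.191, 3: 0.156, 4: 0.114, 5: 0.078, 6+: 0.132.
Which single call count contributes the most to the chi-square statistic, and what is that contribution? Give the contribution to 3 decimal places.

1, 1.694

Expected counts E_i = n·p_i: 68×0.134 = 9.112, 68×0.195 = 13.26, 68×0.191 = 12.988, 68×0.156 = 10.608, 68×0.114 = 7.752, 68×0.078 = 5.304, 68×0.132 = 8.976.
χ² = (7−9.112)²/9.112 + (18−13.26)²/13.26 + (10−12.988)²/12.988 + (13−10.608)²/10.608 + (6−7.752)²/7.752 + (4−5.304)²/5.304 + (10−8.976)²/8.976
   = 0.4895 + 1.6944 + 0.6874 + 0.5394 + 0.3960 + 0.3206 + 0.1168
The largest term is for 1: 1.694.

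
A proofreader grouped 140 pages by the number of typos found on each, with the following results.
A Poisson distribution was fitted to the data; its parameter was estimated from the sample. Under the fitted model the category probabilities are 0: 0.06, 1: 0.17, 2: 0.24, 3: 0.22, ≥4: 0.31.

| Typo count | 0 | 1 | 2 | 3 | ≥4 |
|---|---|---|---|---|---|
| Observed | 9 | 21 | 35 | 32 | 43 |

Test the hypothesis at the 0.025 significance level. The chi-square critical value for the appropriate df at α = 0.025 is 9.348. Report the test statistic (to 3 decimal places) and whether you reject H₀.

0.481; do not reject

Expected counts E_i = n·p_i: 140×0.06 = 8.4, 140×0.17 = 23.8, 140×0.24 = 33.6, 140×0.22 = 30.8, 140×0.31 = 43.4.
0: (9 − 8.4)²/8.4 = 0.36/8.4 = 0.0429
1: (21 − 23.8)²/23.8 = 7.84/23.8 = 0.3294
2: (35 − 33.6)²/33.6 = 1.96/33.6 = 0.0583
3: (32 − 30.8)²/30.8 = 1.44/30.8 = 0.0468
≥4: (43 − 43.4)²/43.4 = 0.16/43.4 = 0.0037
Sum = 0.481
df = 3. Since 0.481 < 9.348, we do not reject H₀.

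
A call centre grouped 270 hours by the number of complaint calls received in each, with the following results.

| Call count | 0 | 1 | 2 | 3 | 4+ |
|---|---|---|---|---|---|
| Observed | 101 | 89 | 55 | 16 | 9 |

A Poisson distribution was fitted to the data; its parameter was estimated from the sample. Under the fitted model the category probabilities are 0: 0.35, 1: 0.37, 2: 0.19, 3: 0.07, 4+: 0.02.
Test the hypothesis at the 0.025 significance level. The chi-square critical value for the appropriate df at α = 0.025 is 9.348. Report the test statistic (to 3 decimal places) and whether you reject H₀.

4.748; do not reject

Expected counts E_i = n·p_i: 270×0.35 = 94.5, 270×0.37 = 99.9, 270×0.19 = 51.3, 270×0.07 = 18.9, 270×0.02 = 5.4.
χ² = (101−94.5)²/94.5 + (89−99.9)²/99.9 + (55−51.3)²/51.3 + (16−18.9)²/18.9 + (9−5.4)²/5.4
   = 0.4471 + 1.1893 + 0.2669 + 0.4450 + 2.4000
Sum = 4.748
df = 3. Since 4.748 < 9.348, we do not reject H₀.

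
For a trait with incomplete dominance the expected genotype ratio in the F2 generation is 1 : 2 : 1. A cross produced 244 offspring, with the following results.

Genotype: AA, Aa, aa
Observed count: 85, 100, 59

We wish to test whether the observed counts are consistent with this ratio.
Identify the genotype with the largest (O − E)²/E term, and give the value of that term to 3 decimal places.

Ratio total = 4. Expected counts: 244×1/4 = 61, 244×2/4 = 122, 244×1/4 = 61.
AA: (85 − 61)²/61 = 576/61 = 9.4426
Aa: (100 − 122)²/122 = 484/122 = 3.9672
aa: (59 − 61)²/61 = 4/61 = 0.0656
The largest term is for AA: 9.443.

AA, 9.443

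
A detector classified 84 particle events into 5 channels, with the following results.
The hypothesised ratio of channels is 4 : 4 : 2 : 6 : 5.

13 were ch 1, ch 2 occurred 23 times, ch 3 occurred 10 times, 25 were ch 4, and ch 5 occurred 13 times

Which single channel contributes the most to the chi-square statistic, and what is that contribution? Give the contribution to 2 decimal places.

ch 2, 3.06

Ratio total = 21. Expected counts: 84×4/21 = 16, 84×4/21 = 16, 84×2/21 = 8, 84×6/21 = 24, 84×5/21 = 20.
cat         O        E   (O−E)²/E
ch 1       13       16      0.563
ch 2       23       16      3.063
ch 3       10        8      0.500
ch 4       25       24      0.042
ch 5       13       20      2.450
The largest term is for ch 2: 3.06.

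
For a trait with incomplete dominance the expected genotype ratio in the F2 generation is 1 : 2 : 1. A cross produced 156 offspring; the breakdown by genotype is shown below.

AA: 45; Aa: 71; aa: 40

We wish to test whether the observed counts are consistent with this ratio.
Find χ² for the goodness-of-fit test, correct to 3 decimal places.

Ratio total = 4. Expected counts: 156×1/4 = 39, 156×2/4 = 78, 156×1/4 = 39.
cat         O        E   (O−E)²/E
AA         45       39     0.9231
Aa         71       78     0.6282
aa         40       39     0.0256
Sum = 1.577

1.577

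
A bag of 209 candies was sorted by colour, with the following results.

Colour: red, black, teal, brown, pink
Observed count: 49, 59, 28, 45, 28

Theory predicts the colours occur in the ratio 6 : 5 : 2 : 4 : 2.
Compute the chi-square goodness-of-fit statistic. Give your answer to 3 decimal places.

7.965

Ratio total = 19. Expected counts: 209×6/19 = 66, 209×5/19 = 55, 209×2/19 = 22, 209×4/19 = 44, 209×2/19 = 22.
red: (49 − 66)²/66 = 289/66 = 4.3788
black: (59 − 55)²/55 = 16/55 = 0.2909
teal: (28 − 22)²/22 = 36/22 = 1.6364
brown: (45 − 44)²/44 = 1/44 = 0.0227
pink: (28 − 22)²/22 = 36/22 = 1.6364
Sum = 7.965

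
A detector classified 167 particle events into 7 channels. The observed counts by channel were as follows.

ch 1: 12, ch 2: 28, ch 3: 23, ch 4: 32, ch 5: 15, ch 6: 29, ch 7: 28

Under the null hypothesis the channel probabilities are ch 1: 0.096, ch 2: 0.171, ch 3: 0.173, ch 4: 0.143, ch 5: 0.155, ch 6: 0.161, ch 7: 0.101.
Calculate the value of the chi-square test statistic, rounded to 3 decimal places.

17.078

Expected counts E_i = n·p_i: 167×0.096 = 16.032, 167×0.171 = 28.557, 167×0.173 = 28.891, 167×0.143 = 23.881, 167×0.155 = 25.885, 167×0.161 = 26.887, 167×0.101 = 16.867.
cat         O        E   (O−E)²/E
ch 1       12   16.032     1.0140
ch 2       28   28.557     0.0109
ch 3       23   28.891     1.2012
ch 4       32   23.881     2.7603
ch 5       15   25.885     4.5773
ch 6       29   26.887     0.1661
ch 7       28   16.867     7.3483
Sum = 17.078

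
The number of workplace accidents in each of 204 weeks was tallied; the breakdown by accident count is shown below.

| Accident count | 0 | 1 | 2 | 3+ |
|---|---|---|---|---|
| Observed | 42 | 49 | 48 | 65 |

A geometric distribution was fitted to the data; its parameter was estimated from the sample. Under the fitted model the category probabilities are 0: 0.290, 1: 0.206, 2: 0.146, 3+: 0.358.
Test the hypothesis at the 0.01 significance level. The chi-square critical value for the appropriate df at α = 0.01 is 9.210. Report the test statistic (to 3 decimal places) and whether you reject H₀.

Expected counts E_i = n·p_i: 204×0.290 = 59.16, 204×0.206 = 42.024, 204×0.146 = 29.784, 204×0.358 = 73.032.
χ² = (42−59.16)²/59.16 + (49−42.024)²/42.024 + (48−29.784)²/29.784 + (65−73.032)²/73.032
   = 4.9774 + 1.1580 + 11.1410 + 0.8834
Sum = 18.160
df = 2. Since 18.160 > 9.210, we reject H₀.

18.160; reject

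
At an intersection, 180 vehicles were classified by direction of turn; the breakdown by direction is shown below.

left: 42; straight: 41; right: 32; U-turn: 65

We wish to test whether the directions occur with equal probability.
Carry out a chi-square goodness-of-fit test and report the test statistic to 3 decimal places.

Expected count for each of the 4 categories: 180/4 = 45.
χ² = (42−45)²/45 + (41−45)²/45 + (32−45)²/45 + (65−45)²/45
   = 0.2000 + 0.3556 + 3.7556 + 8.8889
Sum = 13.200

13.200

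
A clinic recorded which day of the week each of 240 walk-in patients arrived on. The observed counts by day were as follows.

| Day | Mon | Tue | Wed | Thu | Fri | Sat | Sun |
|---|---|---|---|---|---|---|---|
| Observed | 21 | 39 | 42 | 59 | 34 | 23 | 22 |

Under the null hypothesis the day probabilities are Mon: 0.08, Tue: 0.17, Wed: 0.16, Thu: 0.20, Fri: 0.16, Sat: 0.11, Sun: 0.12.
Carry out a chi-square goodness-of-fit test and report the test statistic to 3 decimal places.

5.654

Expected counts E_i = n·p_i: 240×0.08 = 19.2, 240×0.17 = 40.8, 240×0.16 = 38.4, 240×0.20 = 48, 240×0.16 = 38.4, 240×0.11 = 26.4, 240×0.12 = 28.8.
χ² = (21−19.2)²/19.2 + (39−40.8)²/40.8 + (42−38.4)²/38.4 + (59−48)²/48 + (34−38.4)²/38.4 + (23−26.4)²/26.4 + (22−28.8)²/28.8
   = 0.1688 + 0.0794 + 0.3375 + 2.5208 + 0.5042 + 0.4379 + 1.6056
Sum = 5.654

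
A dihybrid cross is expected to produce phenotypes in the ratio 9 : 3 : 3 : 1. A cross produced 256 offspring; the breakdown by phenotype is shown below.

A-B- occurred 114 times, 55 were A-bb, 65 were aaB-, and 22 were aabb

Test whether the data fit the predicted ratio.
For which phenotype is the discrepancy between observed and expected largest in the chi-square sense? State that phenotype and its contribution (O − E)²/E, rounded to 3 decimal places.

Ratio total = 16. Expected counts: 256×9/16 = 144, 256×3/16 = 48, 256×3/16 = 48, 256×1/16 = 16.
A-B-: (114 − 144)²/144 = 900/144 = 6.2500
A-bb: (55 − 48)²/48 = 49/48 = 1.0208
aaB-: (65 − 48)²/48 = 289/48 = 6.0208
aabb: (22 − 16)²/16 = 36/16 = 2.2500
The largest term is for A-B-: 6.250.

A-B-, 6.250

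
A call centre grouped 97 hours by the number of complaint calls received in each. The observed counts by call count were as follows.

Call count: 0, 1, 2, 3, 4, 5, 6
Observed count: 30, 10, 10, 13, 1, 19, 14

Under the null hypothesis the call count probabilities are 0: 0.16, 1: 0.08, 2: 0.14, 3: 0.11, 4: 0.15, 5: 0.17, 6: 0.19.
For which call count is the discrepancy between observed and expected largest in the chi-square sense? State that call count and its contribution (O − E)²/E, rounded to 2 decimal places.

0, 13.51

Expected counts E_i = n·p_i: 97×0.16 = 15.52, 97×0.08 = 7.76, 97×0.14 = 13.58, 97×0.11 = 10.67, 97×0.15 = 14.55, 97×0.17 = 16.49, 97×0.19 = 18.43.
χ² = (30−15.52)²/15.52 + (10−7.76)²/7.76 + (10−13.58)²/13.58 + (13−10.67)²/10.67 + (1−14.55)²/14.55 + (19−16.49)²/16.49 + (14−18.43)²/18.43
   = 13.510 + 0.647 + 0.944 + 0.509 + 12.619 + 0.382 + 1.065
The largest term is for 0: 13.51.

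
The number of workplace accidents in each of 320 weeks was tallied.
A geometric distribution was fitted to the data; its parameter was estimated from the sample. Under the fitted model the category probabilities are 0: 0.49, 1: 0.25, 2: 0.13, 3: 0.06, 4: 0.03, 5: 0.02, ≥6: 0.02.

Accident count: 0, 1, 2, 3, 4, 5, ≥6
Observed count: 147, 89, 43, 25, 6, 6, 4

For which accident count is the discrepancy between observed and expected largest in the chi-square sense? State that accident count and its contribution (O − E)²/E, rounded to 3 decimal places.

Expected counts E_i = n·p_i: 320×0.49 = 156.8, 320×0.25 = 80, 320×0.13 = 41.6, 320×0.06 = 19.2, 320×0.03 = 9.6, 320×0.02 = 6.4, 320×0.02 = 6.4.
χ² = (147−156.8)²/156.8 + (89−80)²/80 + (43−41.6)²/41.6 + (25−19.2)²/19.2 + (6−9.6)²/9.6 + (6−6.4)²/6.4 + (4−6.4)²/6.4
   = 0.6125 + 1.0125 + 0.0471 + 1.7521 + 1.3500 + 0.0250 + 0.9000
The largest term is for 3: 1.752.

3, 1.752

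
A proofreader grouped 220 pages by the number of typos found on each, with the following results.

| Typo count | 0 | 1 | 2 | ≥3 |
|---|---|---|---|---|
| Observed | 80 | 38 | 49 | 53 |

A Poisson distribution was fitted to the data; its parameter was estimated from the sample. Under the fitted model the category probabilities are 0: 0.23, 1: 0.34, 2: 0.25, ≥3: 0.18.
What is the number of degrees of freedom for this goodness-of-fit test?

There are k = 4 categories and 1 parameter estimated from the data, so df = 4 − 1 − 1 = 2.

2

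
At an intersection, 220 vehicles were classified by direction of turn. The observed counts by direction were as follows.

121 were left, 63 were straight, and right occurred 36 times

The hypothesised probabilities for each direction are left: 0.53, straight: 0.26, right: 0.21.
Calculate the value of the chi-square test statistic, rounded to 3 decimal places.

3.006

Expected counts E_i = n·p_i: 220×0.53 = 116.6, 220×0.26 = 57.2, 220×0.21 = 46.2.
χ² = (121−116.6)²/116.6 + (63−57.2)²/57.2 + (36−46.2)²/46.2
   = 0.1660 + 0.5881 + 2.2519
Sum = 3.006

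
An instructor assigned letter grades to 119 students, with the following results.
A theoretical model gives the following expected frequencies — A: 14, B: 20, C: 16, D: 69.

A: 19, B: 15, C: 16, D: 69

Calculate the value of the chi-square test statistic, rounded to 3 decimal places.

cat         O        E   (O−E)²/E
A          19       14     1.7857
B          15       20     1.2500
C          16       16     0.0000
D          69       69     0.0000
Sum = 3.036

3.036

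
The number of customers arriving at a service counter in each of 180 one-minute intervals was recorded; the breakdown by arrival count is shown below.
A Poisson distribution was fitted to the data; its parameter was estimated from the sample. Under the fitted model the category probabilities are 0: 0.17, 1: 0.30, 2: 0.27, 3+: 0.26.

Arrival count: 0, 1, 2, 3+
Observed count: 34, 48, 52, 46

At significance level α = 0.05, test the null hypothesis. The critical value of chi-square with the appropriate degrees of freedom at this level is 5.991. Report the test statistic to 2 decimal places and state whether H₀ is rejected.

Expected counts E_i = n·p_i: 180×0.17 = 30.6, 180×0.30 = 54, 180×0.27 = 48.6, 180×0.26 = 46.8.
χ² = (34−30.6)²/30.6 + (48−54)²/54 + (52−48.6)²/48.6 + (46−46.8)²/46.8
   = 0.378 + 0.667 + 0.238 + 0.014
Sum = 1.30
df = 2. Since 1.30 < 5.991, we do not reject H₀.

1.30; do not reject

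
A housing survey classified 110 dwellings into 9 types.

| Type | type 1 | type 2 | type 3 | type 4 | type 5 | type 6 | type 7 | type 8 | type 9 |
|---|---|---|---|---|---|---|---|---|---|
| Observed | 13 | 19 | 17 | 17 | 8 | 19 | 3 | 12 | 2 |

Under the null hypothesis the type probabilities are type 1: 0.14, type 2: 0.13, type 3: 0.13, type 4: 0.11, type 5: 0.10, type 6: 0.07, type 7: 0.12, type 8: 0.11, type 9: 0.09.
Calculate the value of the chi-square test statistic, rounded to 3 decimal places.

36.001

Expected counts E_i = n·p_i: 110×0.14 = 15.4, 110×0.13 = 14.3, 110×0.13 = 14.3, 110×0.11 = 12.1, 110×0.10 = 11, 110×0.07 = 7.7, 110×0.12 = 13.2, 110×0.11 = 12.1, 110×0.09 = 9.9.
cat         O        E   (O−E)²/E
type 1     13     15.4     0.3740
type 2     19     14.3     1.5448
type 3     17     14.3     0.5098
type 4     17     12.1     1.9843
type 5      8       11     0.8182
type 6     19      7.7    16.5831
type 7      3     13.2     7.8818
type 8     12     12.1     0.0008
type 9      2      9.9     6.3040
Sum = 36.001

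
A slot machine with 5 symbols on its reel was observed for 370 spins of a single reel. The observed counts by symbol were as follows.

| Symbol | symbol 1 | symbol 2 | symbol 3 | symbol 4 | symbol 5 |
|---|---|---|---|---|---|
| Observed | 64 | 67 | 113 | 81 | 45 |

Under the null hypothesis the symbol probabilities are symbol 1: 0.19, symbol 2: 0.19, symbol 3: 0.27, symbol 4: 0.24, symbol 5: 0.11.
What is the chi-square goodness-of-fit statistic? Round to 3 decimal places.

3.577

Expected counts E_i = n·p_i: 370×0.19 = 70.3, 370×0.19 = 70.3, 370×0.27 = 99.9, 370×0.24 = 88.8, 370×0.11 = 40.7.
χ² = (64−70.3)²/70.3 + (67−70.3)²/70.3 + (113−99.9)²/99.9 + (81−88.8)²/88.8 + (45−40.7)²/40.7
   = 0.5646 + 0.1549 + 1.7178 + 0.6851 + 0.4543
Sum = 3.577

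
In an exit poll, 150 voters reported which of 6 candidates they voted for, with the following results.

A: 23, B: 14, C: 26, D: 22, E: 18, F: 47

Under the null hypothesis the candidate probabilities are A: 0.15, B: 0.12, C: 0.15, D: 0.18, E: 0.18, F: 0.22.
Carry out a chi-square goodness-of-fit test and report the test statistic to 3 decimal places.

11.310

Expected counts E_i = n·p_i: 150×0.15 = 22.5, 150×0.12 = 18, 150×0.15 = 22.5, 150×0.18 = 27, 150×0.18 = 27, 150×0.22 = 33.
cat         O        E   (O−E)²/E
A          23     22.5     0.0111
B          14       18     0.8889
C          26     22.5     0.5444
D          22       27     0.9259
E          18       27     3.0000
F          47       33     5.9394
Sum = 11.310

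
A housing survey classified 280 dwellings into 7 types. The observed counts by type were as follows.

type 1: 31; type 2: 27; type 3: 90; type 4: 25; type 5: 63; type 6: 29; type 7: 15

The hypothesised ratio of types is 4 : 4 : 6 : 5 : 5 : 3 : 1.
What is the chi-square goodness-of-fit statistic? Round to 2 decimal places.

39.66

Ratio total = 28. Expected counts: 280×4/28 = 40, 280×4/28 = 40, 280×6/28 = 60, 280×5/28 = 50, 280×5/28 = 50, 280×3/28 = 30, 280×1/28 = 10.
cat         O        E   (O−E)²/E
type 1     31       40      2.025
type 2     27       40      4.225
type 3     90       60     15.000
type 4     25       50     12.500
type 5     63       50      3.380
type 6     29       30      0.033
type 7     15       10      2.500
Sum = 39.66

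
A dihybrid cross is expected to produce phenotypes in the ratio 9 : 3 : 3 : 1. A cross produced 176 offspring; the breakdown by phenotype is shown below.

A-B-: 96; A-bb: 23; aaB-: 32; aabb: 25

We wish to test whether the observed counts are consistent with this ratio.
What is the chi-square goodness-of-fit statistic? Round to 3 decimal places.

Ratio total = 16. Expected counts: 176×9/16 = 99, 176×3/16 = 33, 176×3/16 = 33, 176×1/16 = 11.
cat         O        E   (O−E)²/E
A-B-       96       99     0.0909
A-bb       23       33     3.0303
aaB-       32       33     0.0303
aabb       25       11    17.8182
Sum = 20.970

20.970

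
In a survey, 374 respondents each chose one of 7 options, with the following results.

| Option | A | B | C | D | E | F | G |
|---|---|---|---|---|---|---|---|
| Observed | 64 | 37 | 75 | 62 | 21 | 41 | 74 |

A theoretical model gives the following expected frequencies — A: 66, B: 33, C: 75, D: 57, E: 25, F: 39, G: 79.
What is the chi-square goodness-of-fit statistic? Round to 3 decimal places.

2.043

A: (64 − 66)²/66 = 4/66 = 0.0606
B: (37 − 33)²/33 = 16/33 = 0.4848
C: (75 − 75)²/75 = 0/75 = 0.0000
D: (62 − 57)²/57 = 25/57 = 0.4386
E: (21 − 25)²/25 = 16/25 = 0.6400
F: (41 − 39)²/39 = 4/39 = 0.1026
G: (74 − 79)²/79 = 25/79 = 0.3165
Sum = 2.043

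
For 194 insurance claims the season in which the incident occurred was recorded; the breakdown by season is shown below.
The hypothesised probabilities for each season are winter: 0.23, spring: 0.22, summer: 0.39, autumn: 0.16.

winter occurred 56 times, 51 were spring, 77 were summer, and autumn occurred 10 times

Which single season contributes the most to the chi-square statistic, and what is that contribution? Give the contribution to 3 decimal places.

Expected counts E_i = n·p_i: 194×0.23 = 44.62, 194×0.22 = 42.68, 194×0.39 = 75.66, 194×0.16 = 31.04.
cat         O        E   (O−E)²/E
winter     56    44.62     2.9024
spring     51    42.68     1.6219
summer     77    75.66     0.0237
autumn     10    31.04    14.2616
The largest term is for autumn: 14.262.

autumn, 14.262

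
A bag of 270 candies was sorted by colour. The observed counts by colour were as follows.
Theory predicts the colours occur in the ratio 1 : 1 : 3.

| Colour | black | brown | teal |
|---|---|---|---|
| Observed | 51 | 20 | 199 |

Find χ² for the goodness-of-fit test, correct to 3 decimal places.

Ratio total = 5. Expected counts: 270×1/5 = 54, 270×1/5 = 54, 270×3/5 = 162.
χ² = (51−54)²/54 + (20−54)²/54 + (199−162)²/162
   = 0.1667 + 21.4074 + 8.4506
Sum = 30.025

30.025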